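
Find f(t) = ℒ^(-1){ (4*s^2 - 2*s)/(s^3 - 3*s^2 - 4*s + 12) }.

f(t) = 6*exp(3*t) - 3*exp(2*t) + exp(-2*t)

Factor the denominator: s^3 - 3*s^2 - 4*s + 12 = (s - 3)*(s - 2)*(s + 2).
Partial fraction decomposition gives [1/(s + 2)] + [-3/(s - 2)] + [6/(s - 3)].
Invert each term: 1/(s + 2) ↔ e^(-2t); -3/(s - 2) ↔ -3e^(2t); 6/(s - 3) ↔ 6e^(3t).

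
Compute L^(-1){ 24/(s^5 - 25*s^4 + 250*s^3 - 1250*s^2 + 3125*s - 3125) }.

t^4*exp(5*t)

Rewrite the denominator: s^5 - 25*s^4 + 250*s^3 - 1250*s^2 + 3125*s - 3125 = (s - 5)^5.
The form in (s - 5) signals a first-shifting-theorem factor e^(5t).
Since L{t^4} = 4!/s^5 = 24/s^5, the inverse is t^4*e^(5*t).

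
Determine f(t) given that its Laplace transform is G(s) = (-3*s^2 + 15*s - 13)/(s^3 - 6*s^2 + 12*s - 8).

f(t) = 5*t^2*exp(2*t)/2 + 3*t*exp(2*t) - 3*exp(2*t)

Factor the denominator: s^3 - 6*s^2 + 12*s - 8 = (s - 2)^3.
Partial fraction decomposition gives [-3/(s - 2)] + [3/(s - 2)^2] + [5/(s - 2)^3].
Invert each term: -3/(s - 2) ↔ -3e^(2t); 3/(s - 2)^2 ↔ 3t·e^(2t); 5/(s - 2)^3 ↔ (5/2)t^2·e^(2t).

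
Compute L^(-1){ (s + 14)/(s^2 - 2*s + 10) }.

5*exp(t)*sin(3*t) + exp(t)*cos(3*t)

Complete the square in the denominator: s^2 - 2*s + 10 = (s - 1)^2 + 3^2.
Split the numerator to match: s + 14 = 1·(s - 1) + 5·3.
Invert each term: 1·(s - 1)/((s - 1)^2 + 9) ↔ e^(t)cos(3t); 5·3/((s - 1)^2 + 9) ↔ 5e^(t)sin(3t).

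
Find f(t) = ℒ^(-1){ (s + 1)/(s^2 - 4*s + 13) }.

f(t) = exp(2*t)*sin(3*t) + exp(2*t)*cos(3*t)

Complete the square in the denominator: s^2 - 4*s + 13 = (s - 2)^2 + 3^2.
Split the numerator to match: s + 1 = 1·(s - 2) + 1·3.
Invert each term: 1·(s - 2)/((s - 2)^2 + 9) ↔ e^(2t)cos(3t); 1·3/((s - 2)^2 + 9) ↔ e^(2t)sin(3t).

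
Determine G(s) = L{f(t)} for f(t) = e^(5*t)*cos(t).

L{cos(t)} = s/(s^2 + 1).
By the first shifting theorem, multiplying by e^(5t) replaces s with s - 5.

G(s) = (s - 5)/((s - 5)^2 + 1)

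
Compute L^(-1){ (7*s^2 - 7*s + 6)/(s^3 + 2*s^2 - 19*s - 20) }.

2*exp(4*t) - exp(-t) + 6*exp(-5*t)

Factor the denominator: s^3 + 2*s^2 - 19*s - 20 = (s - 4)*(s + 1)*(s + 5).
Partial fraction decomposition gives [6/(s + 5)] + [2/(s - 4)] + [-1/(s + 1)].
Invert each term: 6/(s + 5) ↔ 6e^(-5t); 2/(s - 4) ↔ 2e^(4t); -1/(s + 1) ↔ -e^(-t).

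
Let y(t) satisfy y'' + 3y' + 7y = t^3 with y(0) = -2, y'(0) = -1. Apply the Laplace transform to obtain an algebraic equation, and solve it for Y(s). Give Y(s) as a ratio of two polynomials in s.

Y(s) = (-2*s^5 - 7*s^4 + 6)/(s^6 + 3*s^5 + 7*s^4)

Take the Laplace transform of both sides.
Using L{y''} = s^2 Y - s·y(0) - y'(0) and L{y'} = sY - y(0), with y(0) = -2, y'(0) = -1, the left side becomes (s^2 + 3*s + 7)Y - (-2*s - 7).
The right side is L{t^3} = 6/s^4.
So (s^2 + 3*s + 7)Y = 6/s^4 + (-2*s - 7).
Isolate Y and clear denominators.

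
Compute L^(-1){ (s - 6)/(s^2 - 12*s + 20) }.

exp(6*t)*cosh(4*t)

Rewrite the denominator: s^2 - 12*s + 20 = (s - 6)^2 - 16.
The form in (s - 6) signals a first-shifting-theorem factor e^(6t).
Since L{cosh(4t)} = s/(s^2 - 16), the inverse is e^(6*t)*cosh(4*t).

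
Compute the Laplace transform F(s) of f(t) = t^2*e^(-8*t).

F(s) = 2/(s + 8)^3

L{e^(-8t)} = 1/(s + 8).
Then apply L{t^2·g(t)} = (-1)^2 d^2/ds^2[G(s)] with G(s) = 1/(s + 8):
differentiating 2 times and applying the sign gives 2/(s + 8)^3.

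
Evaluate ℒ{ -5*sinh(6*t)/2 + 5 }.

Apply the Laplace transform termwise.
L{5} = 5/s; (-5/2)·[L{sinh(6t)} = 6/(s^2 - 36)].

-15/(s^2 - 36) + 5/s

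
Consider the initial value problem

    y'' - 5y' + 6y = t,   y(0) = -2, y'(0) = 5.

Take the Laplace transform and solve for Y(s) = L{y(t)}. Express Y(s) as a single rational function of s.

Y(s) = (-2*s^3 + 15*s^2 + 1)/(s^4 - 5*s^3 + 6*s^2)

Apply the Laplace transform to the equation.
Using L{y''} = s^2 Y - s·y(0) - y'(0) and L{y'} = sY - y(0), with y(0) = -2, y'(0) = 5, the left side becomes (s^2 - 5*s + 6)Y - (-2*s + 15).
The right side is L{t} = s^(-2).
So (s^2 - 5*s + 6)Y = s^(-2) + (-2*s + 15).
Isolate Y and clear denominators.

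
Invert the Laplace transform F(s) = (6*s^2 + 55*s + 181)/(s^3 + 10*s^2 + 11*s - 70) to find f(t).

Factor the denominator: s^3 + 10*s^2 + 11*s - 70 = (s - 2)*(s + 5)*(s + 7).
Partial fraction decomposition gives [5/(s - 2)] + [-4/(s + 5)] + [5/(s + 7)].
Invert each term: 5/(s - 2) ↔ 5e^(2t); -4/(s + 5) ↔ -4e^(-5t); 5/(s + 7) ↔ 5e^(-7t).

f(t) = 5*exp(2*t) - 4*exp(-5*t) + 5*exp(-7*t)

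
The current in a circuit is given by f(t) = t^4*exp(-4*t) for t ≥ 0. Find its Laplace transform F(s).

L{t^4} = 4!/s^5 = 24/s^5.
By the first shifting theorem, multiplying by e^(-4t) replaces s with s + 4.

F(s) = 24/(s + 4)^5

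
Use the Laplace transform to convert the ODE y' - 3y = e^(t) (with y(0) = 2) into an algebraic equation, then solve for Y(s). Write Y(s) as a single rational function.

Laplace-transform each side.
With L{y'} = sY - y(0) = sY - 2: the LHS transforms to (s - 3)Y - (2).
The right side is L{e^(t)} = 1/(s - 1).
So (s - 3)Y = 1/(s - 1) + (2).
Isolate Y and clear denominators.

Y(s) = (2*s - 1)/(s^2 - 4*s + 3)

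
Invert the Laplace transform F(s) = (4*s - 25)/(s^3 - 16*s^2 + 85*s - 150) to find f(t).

f(t) = 5*t*exp(5*t) - exp(6*t) + exp(5*t)

Factor the denominator: s^3 - 16*s^2 + 85*s - 150 = (s - 6)*(s - 5)^2.
Partial fraction decomposition gives [1/(s - 5)] + [5/(s - 5)^2] + [-1/(s - 6)].
Invert each term: 1/(s - 5) ↔ e^(5t); 5/(s - 5)^2 ↔ 5t·e^(5t); -1/(s - 6) ↔ -e^(6t).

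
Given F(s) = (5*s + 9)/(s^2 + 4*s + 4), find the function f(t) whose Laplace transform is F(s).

f(t) = -t*exp(-2*t) + 5*exp(-2*t)

Factor the denominator: s^2 + 4*s + 4 = (s + 2)^2.
Partial fraction decomposition gives [5/(s + 2)] + [-1/(s + 2)^2].
Invert each term: 5/(s + 2) ↔ 5e^(-2t); -1/(s + 2)^2 ↔ -t·e^(-2t).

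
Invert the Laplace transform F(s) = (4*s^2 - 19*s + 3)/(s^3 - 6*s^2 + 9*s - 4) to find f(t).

f(t) = 4*t*exp(t) - exp(4*t) + 5*exp(t)

Factor the denominator: s^3 - 6*s^2 + 9*s - 4 = (s - 4)*(s - 1)^2.
Partial fraction decomposition gives [5/(s - 1)] + [4/(s - 1)^2] + [-1/(s - 4)].
Invert each term: 5/(s - 1) ↔ 5e^(t); 4/(s - 1)^2 ↔ 4t·e^(t); -1/(s - 4) ↔ -e^(4t).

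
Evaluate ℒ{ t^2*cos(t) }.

2*s*(s^2 - 3)/(s^2 + 1)^3

L{cos(t)} = s/(s^2 + 1).
Then apply L{t^2·g(t)} = (-1)^2 d^2/ds^2[H(s)] with H(s) = s/(s^2 + 1):
differentiating 2 times and applying the sign gives 2*s*(s^2 - 3)/(s^2 + 1)^3.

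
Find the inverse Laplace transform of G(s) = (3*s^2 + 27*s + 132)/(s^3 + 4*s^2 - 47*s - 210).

Factor the denominator: s^3 + 4*s^2 - 47*s - 210 = (s - 7)*(s + 5)*(s + 6).
Partial fraction decomposition gives [6/(s + 6)] + [-6/(s + 5)] + [3/(s - 7)].
Invert each term: 6/(s + 6) ↔ 6e^(-6t); -6/(s + 5) ↔ -6e^(-5t); 3/(s - 7) ↔ 3e^(7t).

3*exp(7*t) - 6*exp(-5*t) + 6*exp(-6*t)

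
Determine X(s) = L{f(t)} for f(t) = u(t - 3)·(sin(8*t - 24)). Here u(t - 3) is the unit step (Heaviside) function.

X(s) = 8*exp(-3*s)/(s^2 + 64)

By the second shifting theorem, L{u(t - c)·g(t - c)} = e^(-cs)·G(s) with c = 3 and G(s) = L{g(t)}.
L{sin(8t)} = 8/(s^2 + 64).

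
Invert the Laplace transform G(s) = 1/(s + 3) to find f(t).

f(t) = exp(-3*t)

Since L{e^(-3t)} = 1/(s + 3), the inverse is e^(-3*t).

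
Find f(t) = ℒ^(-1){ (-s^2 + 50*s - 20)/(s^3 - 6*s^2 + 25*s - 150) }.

Factor the denominator: s^3 - 6*s^2 + 25*s - 150 = (s - 6)*(s^2 + 25).
Partial fraction decomposition gives [4/(s - 6)] + [-5*s/(s^2 + 25)] + [20/(s^2 + 25)].
Invert each term: 4/(s - 6) ↔ 4e^(6t); -5·s/(s^2 + 25) ↔ -5cos(5t); 4·5/(s^2 + 25) ↔ 4sin(5t).

f(t) = 4*exp(6*t) + 4*sin(5*t) - 5*cos(5*t)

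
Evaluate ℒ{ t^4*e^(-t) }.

24/(s + 1)^5

L{t^4} = 4!/s^5 = 24/s^5.
By the first shifting theorem, multiplying by e^(-t) replaces s with s + 1.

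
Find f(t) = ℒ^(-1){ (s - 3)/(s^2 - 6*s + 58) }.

f(t) = exp(3*t)*cos(7*t)

Rewrite the denominator: s^2 - 6*s + 58 = (s - 3)^2 + 49.
The form in (s - 3) signals a first-shifting-theorem factor e^(3t).
Since L{cos(7t)} = s/(s^2 + 49), the inverse is e^(3*t)*cos(7*t).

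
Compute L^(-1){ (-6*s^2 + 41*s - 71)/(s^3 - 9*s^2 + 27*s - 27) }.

Factor the denominator: s^3 - 9*s^2 + 27*s - 27 = (s - 3)^3.
Partial fraction decomposition gives [-6/(s - 3)] + [5/(s - 3)^2] + [-2/(s - 3)^3].
Invert each term: -6/(s - 3) ↔ -6e^(3t); 5/(s - 3)^2 ↔ 5t·e^(3t); -2/(s - 3)^3 ↔ (-1)t^2·e^(3t).

-t^2*exp(3*t) + 5*t*exp(3*t) - 6*exp(3*t)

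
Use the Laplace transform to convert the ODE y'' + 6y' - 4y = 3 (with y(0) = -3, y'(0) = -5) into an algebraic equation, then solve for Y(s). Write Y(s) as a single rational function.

Y(s) = (-3*s^2 - 23*s + 3)/(s^3 + 6*s^2 - 4*s)

Apply the Laplace transform to the equation.
Using L{y''} = s^2 Y - s·y(0) - y'(0) and L{y'} = sY - y(0), with y(0) = -3, y'(0) = -5, the left side becomes (s^2 + 6*s - 4)Y - (-3*s - 23).
The right side is L{3} = 3/s.
So (s^2 + 6*s - 4)Y = 3/s + (-3*s - 23).
Solve for Y(s) and write it as one ratio of polynomials.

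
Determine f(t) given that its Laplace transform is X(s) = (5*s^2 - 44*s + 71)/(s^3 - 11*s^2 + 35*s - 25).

f(t) = -6*t*exp(5*t) + 3*exp(5*t) + 2*exp(t)

Factor the denominator: s^3 - 11*s^2 + 35*s - 25 = (s - 5)^2*(s - 1).
Partial fraction decomposition gives [3/(s - 5)] + [-6/(s - 5)^2] + [2/(s - 1)].
Invert each term: 3/(s - 5) ↔ 3e^(5t); -6/(s - 5)^2 ↔ -6t·e^(5t); 2/(s - 1) ↔ 2e^(t).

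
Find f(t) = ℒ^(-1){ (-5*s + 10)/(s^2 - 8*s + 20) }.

f(t) = -5*exp(4*t)*sin(2*t) - 5*exp(4*t)*cos(2*t)

Complete the square in the denominator: s^2 - 8*s + 20 = (s - 4)^2 + 2^2.
Split the numerator to match: -5*s + 10 = -5·(s - 4) - 5·2.
Invert each term: -5·(s - 4)/((s - 4)^2 + 4) ↔ -5e^(4t)cos(2t); -5·2/((s - 4)^2 + 4) ↔ -5e^(4t)sin(2t).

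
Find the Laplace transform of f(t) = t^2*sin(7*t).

14*(3*s^2 - 49)/(s^2 + 49)^3

L{sin(7t)} = 7/(s^2 + 49).
Then apply L{t^2·g(t)} = (-1)^2 d^2/ds^2[H(s)] with H(s) = 7/(s^2 + 49):
differentiating 2 times and applying the sign gives 14*(3*s^2 - 49)/(s^2 + 49)^3.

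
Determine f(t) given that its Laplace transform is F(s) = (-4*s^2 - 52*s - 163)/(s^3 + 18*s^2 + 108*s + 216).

f(t) = 5*t^2*exp(-6*t)/2 - 4*t*exp(-6*t) - 4*exp(-6*t)

Factor the denominator: s^3 + 18*s^2 + 108*s + 216 = (s + 6)^3.
Partial fraction decomposition gives [-4/(s + 6)] + [-4/(s + 6)^2] + [5/(s + 6)^3].
Invert each term: -4/(s + 6) ↔ -4e^(-6t); -4/(s + 6)^2 ↔ -4t·e^(-6t); 5/(s + 6)^3 ↔ (5/2)t^2·e^(-6t).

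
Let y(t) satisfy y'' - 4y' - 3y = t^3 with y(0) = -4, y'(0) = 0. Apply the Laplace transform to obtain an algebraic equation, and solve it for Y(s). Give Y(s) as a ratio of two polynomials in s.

Y(s) = (-4*s^5 + 16*s^4 + 6)/(s^6 - 4*s^5 - 3*s^4)

Transform both sides with L{·}.
Using L{y''} = s^2 Y - s·y(0) - y'(0) and L{y'} = sY - y(0), with y(0) = -4, y'(0) = 0, the left side becomes (s^2 - 4*s - 3)Y - (-4*s + 16).
The right side is L{t^3} = 6/s^4.
So (s^2 - 4*s - 3)Y = 6/s^4 + (-4*s + 16).
Divide through and combine into a single rational function.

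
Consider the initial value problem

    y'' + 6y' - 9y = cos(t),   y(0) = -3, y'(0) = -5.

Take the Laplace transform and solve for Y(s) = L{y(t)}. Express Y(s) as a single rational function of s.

Apply the Laplace transform to the equation.
The derivative rules (L{y''} = s^2 Y - s·y(0) - y'(0) and L{y'} = sY - y(0), with y(0) = -3, y'(0) = -5) turn the left side into (s^2 + 6*s - 9)Y - (-3*s - 23).
The right side is L{cos(t)} = s/(s^2 + 1).
So (s^2 + 6*s - 9)Y = s/(s^2 + 1) + (-3*s - 23).
Isolate Y and clear denominators.

Y(s) = (-3*s^3 - 23*s^2 - 2*s - 23)/(s^4 + 6*s^3 - 8*s^2 + 6*s - 9)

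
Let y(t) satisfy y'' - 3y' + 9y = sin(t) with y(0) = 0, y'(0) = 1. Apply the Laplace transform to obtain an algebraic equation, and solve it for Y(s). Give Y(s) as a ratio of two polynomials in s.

Y(s) = (s^2 + 2)/(s^4 - 3*s^3 + 10*s^2 - 3*s + 9)

Take the Laplace transform of both sides.
Using L{y''} = s^2 Y - s·y(0) - y'(0) and L{y'} = sY - y(0), with y(0) = 0, y'(0) = 1, the left side becomes (s^2 - 3*s + 9)Y - (1).
The right side is L{sin(t)} = 1/(s^2 + 1).
So (s^2 - 3*s + 9)Y = 1/(s^2 + 1) + (1).
Divide through and combine into a single rational function.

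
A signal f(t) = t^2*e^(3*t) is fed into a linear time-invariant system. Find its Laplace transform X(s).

X(s) = 2/(s - 3)^3

L{e^(3t)} = 1/(s - 3).
Then apply L{t^2·g(t)} = (-1)^2 d^2/ds^2[G(s)] with G(s) = 1/(s - 3):
differentiating 2 times and applying the sign gives 2/(s - 3)^3.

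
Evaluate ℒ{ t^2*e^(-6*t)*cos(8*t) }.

L{cos(8t)} = s/(s^2 + 64).
Multiplying by e^(-6t) shifts s → s + 6, so L{e^(-6*t)*cos(8*t)} = (s + 6)/((s + 6)^2 + 64).
Then apply L{t^2·g(t)} = (-1)^2 d^2/ds^2[G(s)] with G(s) = (s + 6)/((s + 6)^2 + 64):
differentiating 2 times and applying the sign gives 2*(s + 6)*(s^2 + 12*s - 156)/(s^2 + 12*s + 100)^3.

2*(s + 6)*(s^2 + 12*s - 156)/(s^2 + 12*s + 100)^3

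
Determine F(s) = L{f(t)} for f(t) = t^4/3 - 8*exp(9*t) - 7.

Apply the Laplace transform termwise.
(1/3)·[L{t^4} = 4!/s^5 = 24/s^5]; (-8)·[L{e^(9t)} = 1/(s - 9)]; L{-7} = -7/s.

F(s) = -8/(s - 9) - 7/s + 8/s^5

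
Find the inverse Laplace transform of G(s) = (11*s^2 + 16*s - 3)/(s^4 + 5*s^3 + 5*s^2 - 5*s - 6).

exp(t) + 2*exp(-t) + 3*exp(-2*t) - 6*exp(-3*t)

Factor the denominator: s^4 + 5*s^3 + 5*s^2 - 5*s - 6 = (s - 1)*(s + 1)*(s + 2)*(s + 3).
Partial fraction decomposition gives [3/(s + 2)] + [2/(s + 1)] + [1/(s - 1)] + [-6/(s + 3)].
Invert each term: 3/(s + 2) ↔ 3e^(-2t); 2/(s + 1) ↔ 2e^(-t); 1/(s - 1) ↔ e^(t); -6/(s + 3) ↔ -6e^(-3t).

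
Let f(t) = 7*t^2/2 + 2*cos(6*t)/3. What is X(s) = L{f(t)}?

The transform is linear, so treat each term independently.
(7/2)·[L{t^2} = 2!/s^3 = 2/s^3]; (2/3)·[L{cos(6t)} = s/(s^2 + 36)].

X(s) = 2*s/(3*(s^2 + 36)) + 7/s^3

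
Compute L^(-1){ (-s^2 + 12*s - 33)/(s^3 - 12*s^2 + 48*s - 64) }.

Factor the denominator: s^3 - 12*s^2 + 48*s - 64 = (s - 4)^3.
Partial fraction decomposition gives [-1/(s - 4)] + [4/(s - 4)^2] + [-1/(s - 4)^3].
Invert each term: -1/(s - 4) ↔ -e^(4t); 4/(s - 4)^2 ↔ 4t·e^(4t); -1/(s - 4)^3 ↔ (-1/2)t^2·e^(4t).

-t^2*exp(4*t)/2 + 4*t*exp(4*t) - exp(4*t)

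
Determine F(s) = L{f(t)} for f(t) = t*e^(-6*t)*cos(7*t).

F(s) = (s - 1)*(s + 13)/(s^2 + 12*s + 85)^2

L{cos(7t)} = s/(s^2 + 49).
Multiplying by e^(-6t) shifts s → s + 6, so L{e^(-6*t)*cos(7*t)} = (s + 6)/((s + 6)^2 + 49).
Then apply L{t·g(t)} = -d/ds[G(s)] with G(s) = (s + 6)/((s + 6)^2 + 49):
differentiating 1 time and applying the sign gives (s - 1)*(s + 13)/(s^2 + 12*s + 85)^2.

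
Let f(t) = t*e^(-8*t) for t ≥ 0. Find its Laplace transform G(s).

G(s) = (s + 8)^(-2)

L{e^(-8t)} = 1/(s + 8).
Then apply L{t·g(t)} = -d/ds[H(s)] with H(s) = 1/(s + 8):
differentiating 1 time and applying the sign gives (s + 8)^(-2).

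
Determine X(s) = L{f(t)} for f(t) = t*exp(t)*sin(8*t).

L{sin(8t)} = 8/(s^2 + 64).
Multiplying by e^(t) shifts s → s - 1, so L{exp(t)*sin(8*t)} = 8/((s - 1)^2 + 64).
Then apply L{t·g(t)} = -d/ds[G(s)] with G(s) = 8/((s - 1)^2 + 64):
differentiating 1 time and applying the sign gives 16*(s - 1)/(s^2 - 2*s + 65)^2.

X(s) = 16*(s - 1)/(s^2 - 2*s + 65)^2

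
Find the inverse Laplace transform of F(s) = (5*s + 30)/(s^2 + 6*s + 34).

Complete the square in the denominator: s^2 + 6*s + 34 = (s + 3)^2 + 5^2.
Split the numerator to match: 5*s + 30 = 5·(s + 3) + 3·5.
Invert each term: 5·(s + 3)/((s + 3)^2 + 25) ↔ 5e^(-3t)cos(5t); 3·5/((s + 3)^2 + 25) ↔ 3e^(-3t)sin(5t).

3*exp(-3*t)*sin(5*t) + 5*exp(-3*t)*cos(5*t)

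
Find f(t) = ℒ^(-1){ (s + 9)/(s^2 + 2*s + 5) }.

Complete the square in the denominator: s^2 + 2*s + 5 = (s + 1)^2 + 2^2.
Split the numerator to match: s + 9 = 1·(s + 1) + 4·2.
Invert each term: 1·(s + 1)/((s + 1)^2 + 4) ↔ e^(-t)cos(2t); 4·2/((s + 1)^2 + 4) ↔ 4e^(-t)sin(2t).

f(t) = 4*exp(-t)*sin(2*t) + exp(-t)*cos(2*t)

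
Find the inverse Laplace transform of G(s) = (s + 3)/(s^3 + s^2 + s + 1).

2*sin(t) - cos(t) + exp(-t)

Factor the denominator: s^3 + s^2 + s + 1 = (s + 1)*(s^2 + 1).
Partial fraction decomposition gives [1/(s + 1)] + [-s/(s^2 + 1)] + [2/(s^2 + 1)].
Invert each term: 1/(s + 1) ↔ e^(-t); -1·s/(s^2 + 1) ↔ -cos(t); 2·1/(s^2 + 1) ↔ 2sin(t).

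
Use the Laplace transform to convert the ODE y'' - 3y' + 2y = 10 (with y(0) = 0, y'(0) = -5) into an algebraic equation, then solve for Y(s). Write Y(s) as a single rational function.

Y(s) = -5/(s^2 - s)

Apply the Laplace transform to the equation.
Using L{y''} = s^2 Y - s·y(0) - y'(0) and L{y'} = sY - y(0), with y(0) = 0, y'(0) = -5, the left side becomes (s^2 - 3*s + 2)Y - (-5).
The right side is L{10} = 10/s.
So (s^2 - 3*s + 2)Y = 10/s + (-5).
Solve for Y(s) and write it as one ratio of polynomials.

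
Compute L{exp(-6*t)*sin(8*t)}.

8/((s + 6)^2 + 64)

L{sin(8t)} = 8/(s^2 + 64).
By the first shifting theorem, multiplying by e^(-6t) replaces s with s + 6.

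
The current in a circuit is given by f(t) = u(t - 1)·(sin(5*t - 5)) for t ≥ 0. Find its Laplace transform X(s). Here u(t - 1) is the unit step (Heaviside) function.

X(s) = 5*exp(-s)/(s^2 + 25)

By the second shifting theorem, L{u(t - c)·g(t - c)} = e^(-cs)·G(s) with c = 1 and G(s) = L{g(t)}.
L{sin(5t)} = 5/(s^2 + 25).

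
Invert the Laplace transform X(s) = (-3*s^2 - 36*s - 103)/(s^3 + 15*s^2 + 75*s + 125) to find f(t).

f(t) = t^2*exp(-5*t) - 6*t*exp(-5*t) - 3*exp(-5*t)

Factor the denominator: s^3 + 15*s^2 + 75*s + 125 = (s + 5)^3.
Partial fraction decomposition gives [-3/(s + 5)] + [-6/(s + 5)^2] + [2/(s + 5)^3].
Invert each term: -3/(s + 5) ↔ -3e^(-5t); -6/(s + 5)^2 ↔ -6t·e^(-5t); 2/(s + 5)^3 ↔ (1)t^2·e^(-5t).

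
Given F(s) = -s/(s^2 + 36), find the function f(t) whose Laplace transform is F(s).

f(t) = -cos(6*t)

Since L{cos(6t)} = s/(s^2 + 36), the inverse is cos(6*t), scaled by -1.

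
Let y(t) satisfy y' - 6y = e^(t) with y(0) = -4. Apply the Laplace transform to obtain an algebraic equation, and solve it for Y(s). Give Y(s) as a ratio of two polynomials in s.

Y(s) = (-4*s + 5)/(s^2 - 7*s + 6)

Laplace-transform each side.
With L{y'} = sY - y(0) = sY - (-4): the LHS transforms to (s - 6)Y - (-4).
The right side is L{e^(t)} = 1/(s - 1).
So (s - 6)Y = 1/(s - 1) + (-4).
Divide through and combine into a single rational function.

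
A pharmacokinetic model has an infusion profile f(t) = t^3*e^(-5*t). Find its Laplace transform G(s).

L{t^3} = 3!/s^4 = 6/s^4.
By the first shifting theorem, multiplying by e^(-5t) replaces s with s + 5.

G(s) = 6/(s + 5)^4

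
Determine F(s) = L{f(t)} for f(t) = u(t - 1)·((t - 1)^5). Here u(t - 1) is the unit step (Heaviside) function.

F(s) = 120*exp(-s)/s^6

By the second shifting theorem, L{u(t - c)·g(t - c)} = e^(-cs)·G(s) with c = 1 and G(s) = L{g(t)}.
L{t^5} = 5!/s^6 = 120/s^6.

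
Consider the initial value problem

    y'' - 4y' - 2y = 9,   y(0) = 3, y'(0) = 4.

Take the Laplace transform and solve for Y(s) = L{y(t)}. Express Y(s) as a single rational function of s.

Y(s) = (3*s^2 - 8*s + 9)/(s^3 - 4*s^2 - 2*s)

Laplace-transform each side.
Using L{y''} = s^2 Y - s·y(0) - y'(0) and L{y'} = sY - y(0), with y(0) = 3, y'(0) = 4, the left side becomes (s^2 - 4*s - 2)Y - (3*s - 8).
The right side is L{9} = 9/s.
So (s^2 - 4*s - 2)Y = 9/s + (3*s - 8).
Isolate Y and clear denominators.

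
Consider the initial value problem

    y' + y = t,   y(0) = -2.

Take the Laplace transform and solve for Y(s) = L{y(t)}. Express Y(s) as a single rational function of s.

Apply the Laplace transform to the equation.
Using L{y'} = sY - y(0) = sY - (-2), the left side becomes (s + 1)Y - (-2).
The right side is L{t} = s^(-2).
So (s + 1)Y = s^(-2) + (-2).
Divide through and combine into a single rational function.

Y(s) = (-2*s^2 + 1)/(s^3 + s^2)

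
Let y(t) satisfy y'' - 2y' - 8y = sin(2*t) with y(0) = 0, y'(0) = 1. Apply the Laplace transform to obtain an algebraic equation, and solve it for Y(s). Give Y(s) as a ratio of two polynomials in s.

Apply the Laplace transform to the equation.
With L{y''} = s^2 Y - s·y(0) - y'(0) and L{y'} = sY - y(0), with y(0) = 0, y'(0) = 1: the LHS transforms to (s^2 - 2*s - 8)Y - (1).
The right side is L{sin(2*t)} = 2/(s^2 + 4).
So (s^2 - 2*s - 8)Y = 2/(s^2 + 4) + (1).
Divide through and combine into a single rational function.

Y(s) = (s^2 + 6)/(s^4 - 2*s^3 - 4*s^2 - 8*s - 32)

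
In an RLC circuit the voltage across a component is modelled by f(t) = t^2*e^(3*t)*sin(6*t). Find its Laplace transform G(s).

G(s) = 36*(s^2 - 6*s - 3)/(s^2 - 6*s + 45)^3

L{sin(6t)} = 6/(s^2 + 36).
Multiplying by e^(3t) shifts s → s - 3, so L{e^(3*t)*sin(6*t)} = 6/((s - 3)^2 + 36).
Then apply L{t^2·g(t)} = (-1)^2 d^2/ds^2[H(s)] with H(s) = 6/((s - 3)^2 + 36):
differentiating 2 times and applying the sign gives 36*(s^2 - 6*s - 3)/(s^2 - 6*s + 45)^3.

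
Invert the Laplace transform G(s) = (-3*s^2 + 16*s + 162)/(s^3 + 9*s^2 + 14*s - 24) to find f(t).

f(t) = 5*exp(t) - 5*exp(-4*t) - 3*exp(-6*t)

Factor the denominator: s^3 + 9*s^2 + 14*s - 24 = (s - 1)*(s + 4)*(s + 6).
Partial fraction decomposition gives [5/(s - 1)] + [-5/(s + 4)] + [-3/(s + 6)].
Invert each term: 5/(s - 1) ↔ 5e^(t); -5/(s + 4) ↔ -5e^(-4t); -3/(s + 6) ↔ -3e^(-6t).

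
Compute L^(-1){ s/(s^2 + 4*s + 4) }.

-2*t*exp(-2*t) + exp(-2*t)

Factor the denominator: s^2 + 4*s + 4 = (s + 2)^2.
Partial fraction decomposition gives [1/(s + 2)] + [-2/(s + 2)^2].
Invert each term: 1/(s + 2) ↔ e^(-2t); -2/(s + 2)^2 ↔ -2t·e^(-2t).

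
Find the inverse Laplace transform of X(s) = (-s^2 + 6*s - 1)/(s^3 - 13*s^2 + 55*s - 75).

2*t*exp(5*t) - 3*exp(5*t) + 2*exp(3*t)

Factor the denominator: s^3 - 13*s^2 + 55*s - 75 = (s - 5)^2*(s - 3).
Partial fraction decomposition gives [-3/(s - 5)] + [2/(s - 5)^2] + [2/(s - 3)].
Invert each term: -3/(s - 5) ↔ -3e^(5t); 2/(s - 5)^2 ↔ 2t·e^(5t); 2/(s - 3) ↔ 2e^(3t).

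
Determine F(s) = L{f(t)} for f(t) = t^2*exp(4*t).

L{e^(4t)} = 1/(s - 4).
Then apply L{t^2·g(t)} = (-1)^2 d^2/ds^2[G(s)] with G(s) = 1/(s - 4):
differentiating 2 times and applying the sign gives 2/(s - 4)^3.

F(s) = 2/(s - 4)^3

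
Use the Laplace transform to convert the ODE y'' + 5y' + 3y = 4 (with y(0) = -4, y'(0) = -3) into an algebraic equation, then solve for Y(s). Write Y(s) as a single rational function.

Take the Laplace transform of both sides.
With L{y''} = s^2 Y - s·y(0) - y'(0) and L{y'} = sY - y(0), with y(0) = -4, y'(0) = -3: the LHS transforms to (s^2 + 5*s + 3)Y - (-4*s - 23).
The right side is L{4} = 4/s.
So (s^2 + 5*s + 3)Y = 4/s + (-4*s - 23).
Solve for Y(s) and write it as one ratio of polynomials.

Y(s) = (-4*s^2 - 23*s + 4)/(s^3 + 5*s^2 + 3*s)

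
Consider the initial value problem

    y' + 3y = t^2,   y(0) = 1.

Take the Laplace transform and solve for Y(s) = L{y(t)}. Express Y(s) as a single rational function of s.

Y(s) = (s^3 + 2)/(s^4 + 3*s^3)

Take the Laplace transform of both sides.
With L{y'} = sY - y(0) = sY - 1: the LHS transforms to (s + 3)Y - (1).
The right side is L{t^2} = 2/s^3.
So (s + 3)Y = 2/s^3 + (1).
Divide through and combine into a single rational function.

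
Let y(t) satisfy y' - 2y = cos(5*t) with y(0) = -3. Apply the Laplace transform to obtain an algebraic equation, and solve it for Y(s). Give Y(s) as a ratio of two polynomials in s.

Y(s) = (-3*s^2 + s - 75)/(s^3 - 2*s^2 + 25*s - 50)

Transform both sides with L{·}.
Using L{y'} = sY - y(0) = sY - (-3), the left side becomes (s - 2)Y - (-3).
The right side is L{cos(5*t)} = s/(s^2 + 25).
So (s - 2)Y = s/(s^2 + 25) + (-3).
Divide through and combine into a single rational function.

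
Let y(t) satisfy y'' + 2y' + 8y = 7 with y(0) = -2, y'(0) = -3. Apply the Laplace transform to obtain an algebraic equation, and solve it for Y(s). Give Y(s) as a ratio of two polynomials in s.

Apply the Laplace transform to the equation.
With L{y''} = s^2 Y - s·y(0) - y'(0) and L{y'} = sY - y(0), with y(0) = -2, y'(0) = -3: the LHS transforms to (s^2 + 2*s + 8)Y - (-2*s - 7).
The right side is L{7} = 7/s.
So (s^2 + 2*s + 8)Y = 7/s + (-2*s - 7).
Solve for Y(s) and write it as one ratio of polynomials.

Y(s) = (-2*s^2 - 7*s + 7)/(s^3 + 2*s^2 + 8*s)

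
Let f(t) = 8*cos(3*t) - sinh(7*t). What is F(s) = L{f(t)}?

The transform is linear, so treat each term independently.
(-1)·[L{sinh(7t)} = 7/(s^2 - 49)]; (8)·[L{cos(3t)} = s/(s^2 + 9)].

F(s) = 8*s/(s^2 + 9) - 7/(s^2 - 49)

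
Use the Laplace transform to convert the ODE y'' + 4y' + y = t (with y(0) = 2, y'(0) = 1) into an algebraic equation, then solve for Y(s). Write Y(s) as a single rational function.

Transform both sides with L{·}.
The derivative rules (L{y''} = s^2 Y - s·y(0) - y'(0) and L{y'} = sY - y(0), with y(0) = 2, y'(0) = 1) turn the left side into (s^2 + 4*s + 1)Y - (2*s + 9).
The right side is L{t} = s^(-2).
So (s^2 + 4*s + 1)Y = s^(-2) + (2*s + 9).
Divide through and combine into a single rational function.

Y(s) = (2*s^3 + 9*s^2 + 1)/(s^4 + 4*s^3 + s^2)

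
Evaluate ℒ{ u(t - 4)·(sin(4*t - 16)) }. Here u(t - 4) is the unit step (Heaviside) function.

By the second shifting theorem, L{u(t - c)·g(t - c)} = e^(-cs)·G(s) with c = 4 and G(s) = L{g(t)}.
L{sin(4t)} = 4/(s^2 + 16).

4*exp(-4*s)/(s^2 + 16)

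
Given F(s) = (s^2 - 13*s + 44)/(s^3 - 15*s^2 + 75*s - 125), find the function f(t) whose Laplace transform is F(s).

f(t) = 2*t^2*exp(5*t) - 3*t*exp(5*t) + exp(5*t)

Factor the denominator: s^3 - 15*s^2 + 75*s - 125 = (s - 5)^3.
Partial fraction decomposition gives [1/(s - 5)] + [-3/(s - 5)^2] + [4/(s - 5)^3].
Invert each term: 1/(s - 5) ↔ e^(5t); -3/(s - 5)^2 ↔ -3t·e^(5t); 4/(s - 5)^3 ↔ (2)t^2·e^(5t).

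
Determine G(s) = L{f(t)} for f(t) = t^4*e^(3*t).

G(s) = 24/(s - 3)^5

L{t^4} = 4!/s^5 = 24/s^5.
By the first shifting theorem, multiplying by e^(3t) replaces s with s - 3.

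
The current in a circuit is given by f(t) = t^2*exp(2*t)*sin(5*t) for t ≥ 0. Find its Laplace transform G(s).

G(s) = 10*(3*s^2 - 12*s - 13)/(s^2 - 4*s + 29)^3

L{sin(5t)} = 5/(s^2 + 25).
Multiplying by e^(2t) shifts s → s - 2, so L{exp(2*t)*sin(5*t)} = 5/((s - 2)^2 + 25).
Then apply L{t^2·g(t)} = (-1)^2 d^2/ds^2[H(s)] with H(s) = 5/((s - 2)^2 + 25):
differentiating 2 times and applying the sign gives 10*(3*s^2 - 12*s - 13)/(s^2 - 4*s + 29)^3.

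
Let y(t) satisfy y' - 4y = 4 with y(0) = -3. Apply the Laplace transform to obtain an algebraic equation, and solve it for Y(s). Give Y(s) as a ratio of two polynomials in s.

Y(s) = (-3*s + 4)/(s^2 - 4*s)

Apply the Laplace transform to the equation.
Using L{y'} = sY - y(0) = sY - (-3), the left side becomes (s - 4)Y - (-3).
The right side is L{4} = 4/s.
So (s - 4)Y = 4/s + (-3).
Divide through and combine into a single rational function.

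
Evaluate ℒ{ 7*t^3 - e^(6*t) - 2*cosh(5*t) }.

-2*s/(s^2 - 25) - 1/(s - 6) + 42/s^4

Apply the Laplace transform termwise.
(-1)·[L{e^(6t)} = 1/(s - 6)]; (-2)·[L{cosh(5t)} = s/(s^2 - 25)]; (7)·[L{t^3} = 3!/s^4 = 6/s^4].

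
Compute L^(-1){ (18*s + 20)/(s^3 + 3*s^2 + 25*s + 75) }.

3*sin(5*t) + cos(5*t) - exp(-3*t)

Factor the denominator: s^3 + 3*s^2 + 25*s + 75 = (s + 3)*(s^2 + 25).
Partial fraction decomposition gives [-1/(s + 3)] + [s/(s^2 + 25)] + [15/(s^2 + 25)].
Invert each term: -1/(s + 3) ↔ -e^(-3t); 1·s/(s^2 + 25) ↔ cos(5t); 3·5/(s^2 + 25) ↔ 3sin(5t).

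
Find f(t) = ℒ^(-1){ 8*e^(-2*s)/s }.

f(t) = Heaviside(t - 2)*(8)

The factor e^(-2s) signals a time shift by c = 2 (second shifting theorem).
L{8} = 8/s, so L^-1{8/s} = 8.
Hence the inverse is u(t - 2) times that function evaluated at t - 2.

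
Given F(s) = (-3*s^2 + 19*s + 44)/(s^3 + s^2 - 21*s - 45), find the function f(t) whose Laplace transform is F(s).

f(t) = 5*t*exp(-3*t) + exp(5*t) - 4*exp(-3*t)

Factor the denominator: s^3 + s^2 - 21*s - 45 = (s - 5)*(s + 3)^2.
Partial fraction decomposition gives [-4/(s + 3)] + [5/(s + 3)^2] + [1/(s - 5)].
Invert each term: -4/(s + 3) ↔ -4e^(-3t); 5/(s + 3)^2 ↔ 5t·e^(-3t); 1/(s - 5) ↔ e^(5t).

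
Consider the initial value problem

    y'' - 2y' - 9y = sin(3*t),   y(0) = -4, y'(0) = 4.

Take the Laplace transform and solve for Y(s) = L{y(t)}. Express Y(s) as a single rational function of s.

Y(s) = (-4*s^3 + 12*s^2 - 36*s + 111)/(s^4 - 2*s^3 - 18*s - 81)

Laplace-transform each side.
Using L{y''} = s^2 Y - s·y(0) - y'(0) and L{y'} = sY - y(0), with y(0) = -4, y'(0) = 4, the left side becomes (s^2 - 2*s - 9)Y - (-4*s + 12).
The right side is L{sin(3*t)} = 3/(s^2 + 9).
So (s^2 - 2*s - 9)Y = 3/(s^2 + 9) + (-4*s + 12).
Divide through and combine into a single rational function.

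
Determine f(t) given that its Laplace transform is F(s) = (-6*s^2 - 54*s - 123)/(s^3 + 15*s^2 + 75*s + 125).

f(t) = -3*t^2*exp(-5*t)/2 + 6*t*exp(-5*t) - 6*exp(-5*t)

Factor the denominator: s^3 + 15*s^2 + 75*s + 125 = (s + 5)^3.
Partial fraction decomposition gives [-6/(s + 5)] + [6/(s + 5)^2] + [-3/(s + 5)^3].
Invert each term: -6/(s + 5) ↔ -6e^(-5t); 6/(s + 5)^2 ↔ 6t·e^(-5t); -3/(s + 5)^3 ↔ (-3/2)t^2·e^(-5t).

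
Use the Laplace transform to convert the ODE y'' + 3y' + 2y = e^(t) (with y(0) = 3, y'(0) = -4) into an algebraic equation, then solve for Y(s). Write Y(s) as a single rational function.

Transform both sides with L{·}.
The derivative rules (L{y''} = s^2 Y - s·y(0) - y'(0) and L{y'} = sY - y(0), with y(0) = 3, y'(0) = -4) turn the left side into (s^2 + 3*s + 2)Y - (3*s + 5).
The right side is L{e^(t)} = 1/(s - 1).
So (s^2 + 3*s + 2)Y = 1/(s - 1) + (3*s + 5).
Isolate Y and clear denominators.

Y(s) = (3*s^2 + 2*s - 4)/(s^3 + 2*s^2 - s - 2)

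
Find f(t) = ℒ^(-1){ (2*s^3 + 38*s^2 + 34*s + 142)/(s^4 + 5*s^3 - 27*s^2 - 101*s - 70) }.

f(t) = 3*exp(5*t) - 4*exp(-t) + 6*exp(-2*t) - 3*exp(-7*t)

Factor the denominator: s^4 + 5*s^3 - 27*s^2 - 101*s - 70 = (s - 5)*(s + 1)*(s + 2)*(s + 7).
Partial fraction decomposition gives [-3/(s + 7)] + [3/(s - 5)] + [6/(s + 2)] + [-4/(s + 1)].
Invert each term: -3/(s + 7) ↔ -3e^(-7t); 3/(s - 5) ↔ 3e^(5t); 6/(s + 2) ↔ 6e^(-2t); -4/(s + 1) ↔ -4e^(-t).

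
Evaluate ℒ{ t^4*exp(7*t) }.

24/(s - 7)^5

L{t^4} = 4!/s^5 = 24/s^5.
By the first shifting theorem, multiplying by e^(7t) replaces s with s - 7.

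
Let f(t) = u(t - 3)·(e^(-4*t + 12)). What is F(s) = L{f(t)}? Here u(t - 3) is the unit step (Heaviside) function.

F(s) = exp(-3*s)/(s + 4)

By the second shifting theorem, L{u(t - c)·g(t - c)} = e^(-cs)·G(s) with c = 3 and G(s) = L{g(t)}.
L{e^(-4t)} = 1/(s + 4).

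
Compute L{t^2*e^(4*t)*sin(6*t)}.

L{sin(6t)} = 6/(s^2 + 36).
Multiplying by e^(4t) shifts s → s - 4, so L{e^(4*t)*sin(6*t)} = 6/((s - 4)^2 + 36).
Then apply L{t^2·g(t)} = (-1)^2 d^2/ds^2[G(s)] with G(s) = 6/((s - 4)^2 + 36):
differentiating 2 times and applying the sign gives 36*(s^2 - 8*s + 4)/(s^2 - 8*s + 52)^3.

36*(s^2 - 8*s + 4)/(s^2 - 8*s + 52)^3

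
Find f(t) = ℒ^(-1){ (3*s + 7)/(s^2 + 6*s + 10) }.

Complete the square in the denominator: s^2 + 6*s + 10 = (s + 3)^2 + 1^2.
Split the numerator to match: 3*s + 7 = 3·(s + 3) - 2·1.
Invert each term: 3·(s + 3)/((s + 3)^2 + 1) ↔ 3e^(-3t)cos(t); -2·1/((s + 3)^2 + 1) ↔ -2e^(-3t)sin(t).

f(t) = -2*exp(-3*t)*sin(t) + 3*exp(-3*t)*cos(t)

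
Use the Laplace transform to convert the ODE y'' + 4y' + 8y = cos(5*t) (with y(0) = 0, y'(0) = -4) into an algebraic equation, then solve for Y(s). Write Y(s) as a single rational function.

Transform both sides with L{·}.
Using L{y''} = s^2 Y - s·y(0) - y'(0) and L{y'} = sY - y(0), with y(0) = 0, y'(0) = -4, the left side becomes (s^2 + 4*s + 8)Y - (-4).
The right side is L{cos(5*t)} = s/(s^2 + 25).
So (s^2 + 4*s + 8)Y = s/(s^2 + 25) + (-4).
Divide through and combine into a single rational function.

Y(s) = (-4*s^2 + s - 100)/(s^4 + 4*s^3 + 33*s^2 + 100*s + 200)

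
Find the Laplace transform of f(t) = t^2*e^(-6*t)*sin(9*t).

54*(s^2 + 12*s + 9)/(s^2 + 12*s + 117)^3

L{sin(9t)} = 9/(s^2 + 81).
Multiplying by e^(-6t) shifts s → s + 6, so L{e^(-6*t)*sin(9*t)} = 9/((s + 6)^2 + 81).
Then apply L{t^2·g(t)} = (-1)^2 d^2/ds^2[G(s)] with G(s) = 9/((s + 6)^2 + 81):
differentiating 2 times and applying the sign gives 54*(s^2 + 12*s + 9)/(s^2 + 12*s + 117)^3.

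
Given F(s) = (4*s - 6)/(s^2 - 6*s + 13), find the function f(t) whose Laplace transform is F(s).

f(t) = 3*exp(3*t)*sin(2*t) + 4*exp(3*t)*cos(2*t)

Complete the square in the denominator: s^2 - 6*s + 13 = (s - 3)^2 + 2^2.
Split the numerator to match: 4*s - 6 = 4·(s - 3) + 3·2.
Invert each term: 4·(s - 3)/((s - 3)^2 + 4) ↔ 4e^(3t)cos(2t); 3·2/((s - 3)^2 + 4) ↔ 3e^(3t)sin(2t).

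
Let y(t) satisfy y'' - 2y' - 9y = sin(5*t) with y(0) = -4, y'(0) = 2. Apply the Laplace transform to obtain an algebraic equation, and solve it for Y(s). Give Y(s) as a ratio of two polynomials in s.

Transform both sides with L{·}.
Using L{y''} = s^2 Y - s·y(0) - y'(0) and L{y'} = sY - y(0), with y(0) = -4, y'(0) = 2, the left side becomes (s^2 - 2*s - 9)Y - (-4*s + 10).
The right side is L{sin(5*t)} = 5/(s^2 + 25).
So (s^2 - 2*s - 9)Y = 5/(s^2 + 25) + (-4*s + 10).
Solve for Y(s) and write it as one ratio of polynomials.

Y(s) = (-4*s^3 + 10*s^2 - 100*s + 255)/(s^4 - 2*s^3 + 16*s^2 - 50*s - 225)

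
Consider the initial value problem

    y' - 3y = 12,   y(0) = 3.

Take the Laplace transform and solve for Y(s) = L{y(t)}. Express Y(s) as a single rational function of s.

Transform both sides with L{·}.
Using L{y'} = sY - y(0) = sY - 3, the left side becomes (s - 3)Y - (3).
The right side is L{12} = 12/s.
So (s - 3)Y = 12/s + (3).
Isolate Y and clear denominators.

Y(s) = (3*s + 12)/(s^2 - 3*s)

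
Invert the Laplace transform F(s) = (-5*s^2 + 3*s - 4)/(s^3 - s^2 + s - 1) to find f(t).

f(t) = -3*exp(t) + sin(t) - 2*cos(t)

Factor the denominator: s^3 - s^2 + s - 1 = (s - 1)*(s^2 + 1).
Partial fraction decomposition gives [-3/(s - 1)] + [-2*s/(s^2 + 1)] + [1/(s^2 + 1)].
Invert each term: -3/(s - 1) ↔ -3e^(t); -2·s/(s^2 + 1) ↔ -2cos(t); 1·1/(s^2 + 1) ↔ sin(t).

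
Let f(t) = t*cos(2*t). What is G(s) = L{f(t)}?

G(s) = (s - 2)*(s + 2)/(s^2 + 4)^2

L{cos(2t)} = s/(s^2 + 4).
Then apply L{t·g(t)} = -d/ds[H(s)] with H(s) = s/(s^2 + 4):
differentiating 1 time and applying the sign gives (s - 2)*(s + 2)/(s^2 + 4)^2.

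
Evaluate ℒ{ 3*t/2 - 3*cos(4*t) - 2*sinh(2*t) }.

The transform is linear, so treat each term independently.
(-3)·[L{cos(4t)} = s/(s^2 + 16)]; (3/2)·[L{t} = 1!/s^2 = 1/s^2]; (-2)·[L{sinh(2t)} = 2/(s^2 - 4)].

-3*s/(s^2 + 16) - 4/(s^2 - 4) + 3/(2*s^2)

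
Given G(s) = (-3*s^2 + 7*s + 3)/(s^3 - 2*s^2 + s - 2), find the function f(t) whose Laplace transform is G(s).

Factor the denominator: s^3 - 2*s^2 + s - 2 = (s - 2)*(s^2 + 1).
Partial fraction decomposition gives [1/(s - 2)] + [-4*s/(s^2 + 1)] + [-1/(s^2 + 1)].
Invert each term: 1/(s - 2) ↔ e^(2t); -4·s/(s^2 + 1) ↔ -4cos(t); -1·1/(s^2 + 1) ↔ -sin(t).

f(t) = exp(2*t) - sin(t) - 4*cos(t)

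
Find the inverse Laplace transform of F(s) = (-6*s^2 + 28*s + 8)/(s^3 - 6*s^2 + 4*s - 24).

Factor the denominator: s^3 - 6*s^2 + 4*s - 24 = (s - 6)*(s^2 + 4).
Partial fraction decomposition gives [-1/(s - 6)] + [-5*s/(s^2 + 4)] + [-2/(s^2 + 4)].
Invert each term: -1/(s - 6) ↔ -e^(6t); -5·s/(s^2 + 4) ↔ -5cos(2t); -1·2/(s^2 + 4) ↔ -sin(2t).

-exp(6*t) - sin(2*t) - 5*cos(2*t)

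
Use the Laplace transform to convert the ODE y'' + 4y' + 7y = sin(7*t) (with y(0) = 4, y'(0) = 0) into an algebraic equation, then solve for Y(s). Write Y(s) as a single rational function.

Take the Laplace transform of both sides.
Using L{y''} = s^2 Y - s·y(0) - y'(0) and L{y'} = sY - y(0), with y(0) = 4, y'(0) = 0, the left side becomes (s^2 + 4*s + 7)Y - (4*s + 16).
The right side is L{sin(7*t)} = 7/(s^2 + 49).
So (s^2 + 4*s + 7)Y = 7/(s^2 + 49) + (4*s + 16).
Divide through and combine into a single rational function.

Y(s) = (4*s^3 + 16*s^2 + 196*s + 791)/(s^4 + 4*s^3 + 56*s^2 + 196*s + 343)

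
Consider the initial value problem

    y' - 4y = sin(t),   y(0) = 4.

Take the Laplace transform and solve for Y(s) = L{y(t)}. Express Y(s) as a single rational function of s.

Apply the Laplace transform to the equation.
With L{y'} = sY - y(0) = sY - 4: the LHS transforms to (s - 4)Y - (4).
The right side is L{sin(t)} = 1/(s^2 + 1).
So (s - 4)Y = 1/(s^2 + 1) + (4).
Solve for Y(s) and write it as one ratio of polynomials.

Y(s) = (4*s^2 + 5)/(s^3 - 4*s^2 + s - 4)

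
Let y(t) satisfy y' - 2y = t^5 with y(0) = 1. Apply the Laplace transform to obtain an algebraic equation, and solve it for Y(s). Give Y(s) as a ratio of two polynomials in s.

Y(s) = (s^6 + 120)/(s^7 - 2*s^6)

Transform both sides with L{·}.
Using L{y'} = sY - y(0) = sY - 1, the left side becomes (s - 2)Y - (1).
The right side is L{t^5} = 120/s^6.
So (s - 2)Y = 120/s^6 + (1).
Solve for Y(s) and write it as one ratio of polynomials.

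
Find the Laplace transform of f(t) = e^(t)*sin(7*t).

7/((s - 1)^2 + 49)

L{sin(7t)} = 7/(s^2 + 49).
By the first shifting theorem, multiplying by e^(t) replaces s with s - 1.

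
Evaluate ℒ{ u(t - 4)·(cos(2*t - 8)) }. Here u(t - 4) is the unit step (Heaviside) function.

By the second shifting theorem, L{u(t - c)·g(t - c)} = e^(-cs)·H(s) with c = 4 and H(s) = L{g(t)}.
L{cos(2t)} = s/(s^2 + 4).

s*exp(-4*s)/(s^2 + 4)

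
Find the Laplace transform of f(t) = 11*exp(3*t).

L{11} = 11/s.
By the first shifting theorem, multiplying by e^(3t) replaces s with s - 3.

11/(s - 3)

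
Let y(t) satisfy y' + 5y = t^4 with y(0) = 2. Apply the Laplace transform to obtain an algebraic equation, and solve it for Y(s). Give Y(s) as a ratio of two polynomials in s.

Take the Laplace transform of both sides.
With L{y'} = sY - y(0) = sY - 2: the LHS transforms to (s + 5)Y - (2).
The right side is L{t^4} = 24/s^5.
So (s + 5)Y = 24/s^5 + (2).
Isolate Y and clear denominators.

Y(s) = (2*s^5 + 24)/(s^6 + 5*s^5)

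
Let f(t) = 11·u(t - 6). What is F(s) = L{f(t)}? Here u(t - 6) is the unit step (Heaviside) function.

By the second shifting theorem, L{u(t - c)·g(t - c)} = e^(-cs)·G(s) with c = 6 and G(s) = L{g(t)}.
L{11} = 11/s.

F(s) = 11*exp(-6*s)/s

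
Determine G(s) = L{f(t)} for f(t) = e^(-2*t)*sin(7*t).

L{sin(7t)} = 7/(s^2 + 49).
By the first shifting theorem, multiplying by e^(-2t) replaces s with s + 2.

G(s) = 7/((s + 2)^2 + 49)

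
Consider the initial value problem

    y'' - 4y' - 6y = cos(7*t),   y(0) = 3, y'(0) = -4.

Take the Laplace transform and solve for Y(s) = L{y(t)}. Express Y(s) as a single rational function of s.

Y(s) = (3*s^3 - 16*s^2 + 148*s - 784)/(s^4 - 4*s^3 + 43*s^2 - 196*s - 294)

Take the Laplace transform of both sides.
With L{y''} = s^2 Y - s·y(0) - y'(0) and L{y'} = sY - y(0), with y(0) = 3, y'(0) = -4: the LHS transforms to (s^2 - 4*s - 6)Y - (3*s - 16).
The right side is L{cos(7*t)} = s/(s^2 + 49).
So (s^2 - 4*s - 6)Y = s/(s^2 + 49) + (3*s - 16).
Divide through and combine into a single rational function.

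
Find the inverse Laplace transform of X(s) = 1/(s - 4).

exp(4*t)

Since L{e^(4t)} = 1/(s - 4), the inverse is exp(4*t).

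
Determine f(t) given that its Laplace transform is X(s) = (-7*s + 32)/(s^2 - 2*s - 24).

Factor the denominator: s^2 - 2*s - 24 = (s - 6)*(s + 4).
Partial fraction decomposition gives [-1/(s - 6)] + [-6/(s + 4)].
Invert each term: -1/(s - 6) ↔ -e^(6t); -6/(s + 4) ↔ -6e^(-4t).

f(t) = -exp(6*t) - 6*exp(-4*t)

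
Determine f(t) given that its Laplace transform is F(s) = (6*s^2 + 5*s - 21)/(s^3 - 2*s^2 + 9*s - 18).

Factor the denominator: s^3 - 2*s^2 + 9*s - 18 = (s - 2)*(s^2 + 9).
Partial fraction decomposition gives [1/(s - 2)] + [5*s/(s^2 + 9)] + [15/(s^2 + 9)].
Invert each term: 1/(s - 2) ↔ e^(2t); 5·s/(s^2 + 9) ↔ 5cos(3t); 5·3/(s^2 + 9) ↔ 5sin(3t).

f(t) = exp(2*t) + 5*sin(3*t) + 5*cos(3*t)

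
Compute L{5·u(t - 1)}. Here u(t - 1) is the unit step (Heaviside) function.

5*exp(-s)/s

By the second shifting theorem, L{u(t - c)·g(t - c)} = e^(-cs)·H(s) with c = 1 and H(s) = L{g(t)}.
L{5} = 5/s.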